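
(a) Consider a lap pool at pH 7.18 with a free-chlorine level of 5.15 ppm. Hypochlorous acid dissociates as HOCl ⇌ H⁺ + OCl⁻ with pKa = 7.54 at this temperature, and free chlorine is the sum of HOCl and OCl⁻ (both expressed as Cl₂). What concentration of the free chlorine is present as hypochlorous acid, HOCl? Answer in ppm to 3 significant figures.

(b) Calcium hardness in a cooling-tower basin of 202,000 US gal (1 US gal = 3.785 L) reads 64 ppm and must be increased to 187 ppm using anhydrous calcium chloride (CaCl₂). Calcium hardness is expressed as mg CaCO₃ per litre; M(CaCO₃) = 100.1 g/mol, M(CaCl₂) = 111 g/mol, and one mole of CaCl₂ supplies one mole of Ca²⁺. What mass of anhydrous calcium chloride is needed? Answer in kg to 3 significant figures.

(a) [OCl⁻]/[HOCl] = 10^(pH − pKa) = 10^(7.18 − 7.54) = 10^-0.36 = 0.4365.
(a) Fraction as HOCl = 1 / (1 + 0.4365) = 0.6961.
(a) HOCl = 0.6961 × 5.15 ppm = 3.585 ppm.

(b) Volume: 202,000 US gal × 3.785 L/gal = 764,570 L.
(b) Hardness to add: (187 − 64) = 123 mg/L as CaCO₃ × 764,570 L = 94,040 g as CaCO₃.
(b) Moles of Ca²⁺ (1 mol Ca²⁺ ≡ 1 mol CaCO₃): 94,040 / 100.1 g/mol = 939.5 mol.
(b) Mass of CaCl₂: 939.5 × 111 = 104,300 g.

(a) 3.59 ppm; (b) 104 kg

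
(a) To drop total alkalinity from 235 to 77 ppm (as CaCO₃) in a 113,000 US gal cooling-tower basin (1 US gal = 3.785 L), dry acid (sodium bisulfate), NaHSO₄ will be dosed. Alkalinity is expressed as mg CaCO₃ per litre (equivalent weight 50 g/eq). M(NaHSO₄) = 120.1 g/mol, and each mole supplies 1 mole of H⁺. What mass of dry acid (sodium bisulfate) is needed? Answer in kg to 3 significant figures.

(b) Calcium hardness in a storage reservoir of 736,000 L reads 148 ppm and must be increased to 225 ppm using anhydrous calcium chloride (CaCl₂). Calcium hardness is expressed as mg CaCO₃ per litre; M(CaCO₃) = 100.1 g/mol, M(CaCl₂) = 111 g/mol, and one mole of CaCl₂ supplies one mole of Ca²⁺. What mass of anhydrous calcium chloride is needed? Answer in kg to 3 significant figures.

(a) Volume: 113,000 US gal × 3.785 L/gal = 427,705 L.
(a) Alkalinity to neutralize: (235 − 77) = 158 mg/L as CaCO₃ × 427,705 L = 67,580 g as CaCO₃.
(a) Equivalents of H⁺ required: 67,580 ÷ 50 g/eq = 1352 eq = 1352 mol NaHSO₄.
(a) Mass of NaHSO₄: 1352 × 120.1 = 162,300 g.

(b) Hardness to add: (225 − 148) = 77 mg/L as CaCO₃ × 736,000 L = 56,670 g as CaCO₃.
(b) Moles of Ca²⁺ (1 mol Ca²⁺ ≡ 1 mol CaCO₃): 56,670 / 100.1 g/mol = 566.2 mol.
(b) Mass of CaCl₂: 566.2 × 111 = 62,840 g.

(a) 162 kg; (b) 62.8 kg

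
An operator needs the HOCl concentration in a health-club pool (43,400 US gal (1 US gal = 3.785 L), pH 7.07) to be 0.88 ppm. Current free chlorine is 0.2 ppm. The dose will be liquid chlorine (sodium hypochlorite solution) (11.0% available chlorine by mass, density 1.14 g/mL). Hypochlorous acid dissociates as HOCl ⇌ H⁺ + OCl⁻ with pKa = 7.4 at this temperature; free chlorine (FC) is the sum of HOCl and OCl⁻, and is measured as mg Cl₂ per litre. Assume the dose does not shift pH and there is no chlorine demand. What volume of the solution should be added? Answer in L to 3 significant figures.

Volume: 43,400 US gal × 3.785 L/gal = 164,269 L.
[OCl⁻]/[HOCl] = 10^(pH − pKa) = 10^(7.07 − 7.4) = 0.4677; fraction as HOCl = 1/(1 + 0.4677) = 0.6813.
Free chlorine required for 0.88 ppm HOCl: 0.88 / 0.6813 = 1.292 ppm.
FC to add: 1.292 − 0.2 = 1.092 mg/L as Cl₂.
Cl₂ equivalent: 1.092 mg/L × 164,269 L = 179.3 g.
Product at 11.0% available Cl: 179.3 / 0.11 = 1630 g.
Volume: 1630 g ÷ 1.14 g/mL = 1430 mL.

1.43 L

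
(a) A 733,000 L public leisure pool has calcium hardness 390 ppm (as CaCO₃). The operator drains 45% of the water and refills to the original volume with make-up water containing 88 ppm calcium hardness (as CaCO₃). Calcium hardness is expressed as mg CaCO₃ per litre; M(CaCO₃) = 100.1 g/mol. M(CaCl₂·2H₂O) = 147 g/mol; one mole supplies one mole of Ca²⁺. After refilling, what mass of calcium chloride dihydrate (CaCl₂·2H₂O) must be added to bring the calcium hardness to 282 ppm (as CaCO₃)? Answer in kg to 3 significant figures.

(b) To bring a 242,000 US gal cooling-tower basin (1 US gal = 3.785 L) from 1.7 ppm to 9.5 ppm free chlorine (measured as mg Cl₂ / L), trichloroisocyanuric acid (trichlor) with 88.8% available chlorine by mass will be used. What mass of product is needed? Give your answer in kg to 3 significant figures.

(a) 30.0 kg; (b) 8.05 kg

(a) After draining 45% and refilling: 390 × 0.55 + 88 × 0.45 = 254.1 ppm.
(a) Deficit to target: 282 − 254.1 = 27.9 mg/L.
(a) As CaCO₃: 27.9 mg/L × 733,000 L = 20,450 g; ÷ 100.1 = 204.3 mol Ca²⁺.
(a) Mass: 204.3 × 147 = 30,030 g.

(b) Volume: 242,000 US gal × 3.785 L/gal = 915,970 L.
(b) Chlorine deficit: 9.5 − 1.7 = 7.8 ppm = 7.8 mg/L as Cl₂.
(b) Cl₂ equivalent needed: 7.8 mg/L × 915,970 L = 7,145,000 mg = 7145 g.
(b) Product at 88.8% available chlorine: 7145 / 0.888 = 8046 g.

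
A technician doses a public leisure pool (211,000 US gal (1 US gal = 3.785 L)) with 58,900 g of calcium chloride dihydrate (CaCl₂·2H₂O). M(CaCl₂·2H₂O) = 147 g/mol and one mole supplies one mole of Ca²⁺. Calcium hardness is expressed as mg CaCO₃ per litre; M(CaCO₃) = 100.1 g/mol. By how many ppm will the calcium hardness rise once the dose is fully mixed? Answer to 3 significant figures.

50.2 ppm

Volume: 211,000 US gal × 3.785 L/gal = 798,635 L.
Moles of Ca²⁺: 58,900 g ÷ 147 g/mol = 400.7 mol.
As CaCO₃: 400.7 mol × 100.1 g/mol = 40,110 g.
Rise: 40,110 g / 798,635 L × 1000 = 50.22 mg/L.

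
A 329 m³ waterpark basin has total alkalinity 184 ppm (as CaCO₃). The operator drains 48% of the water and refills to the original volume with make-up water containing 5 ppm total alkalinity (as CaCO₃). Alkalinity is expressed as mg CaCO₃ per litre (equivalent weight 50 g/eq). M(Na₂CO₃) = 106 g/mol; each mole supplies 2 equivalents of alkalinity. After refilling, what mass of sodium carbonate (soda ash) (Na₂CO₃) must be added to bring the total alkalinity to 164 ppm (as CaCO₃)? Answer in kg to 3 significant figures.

Volume: 329 m³ = 329,000 L.
After draining 48% and refilling: 184 × 0.52 + 5 × 0.48 = 98.08 ppm.
Deficit to target: 164 − 98.08 = 65.92 mg/L.
As CaCO₃: 65.92 mg/L × 329,000 L = 21,690 g; ÷ 50 g/eq ÷ 2 = 216.9 mol Na₂CO₃.
Mass: 216.9 × 106 = 22,990 g.

23.0 kg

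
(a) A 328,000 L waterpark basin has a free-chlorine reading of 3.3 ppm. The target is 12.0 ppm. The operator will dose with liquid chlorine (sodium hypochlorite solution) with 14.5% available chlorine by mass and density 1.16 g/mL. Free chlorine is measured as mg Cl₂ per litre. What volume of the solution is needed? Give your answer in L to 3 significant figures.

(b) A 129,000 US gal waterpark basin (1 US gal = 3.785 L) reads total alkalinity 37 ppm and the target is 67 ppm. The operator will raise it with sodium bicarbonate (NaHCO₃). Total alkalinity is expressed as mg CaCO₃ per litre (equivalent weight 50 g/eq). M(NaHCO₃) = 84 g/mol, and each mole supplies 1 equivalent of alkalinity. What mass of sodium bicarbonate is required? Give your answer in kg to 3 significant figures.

(a) Chlorine deficit: 12.0 − 3.3 = 8.7 ppm = 8.7 mg/L as Cl₂.
(a) Cl₂ equivalent needed: 8.7 mg/L × 328,000 L = 2,854,000 mg = 2854 g.
(a) Product at 14.5% available chlorine: 2854 / 0.145 = 19,680 g.
(a) Volume at density 1.16 g/mL: 19,680 g ÷ 1.16 g/mL = 16,970 mL.

(b) Volume: 129,000 US gal × 3.785 L/gal = 488,265 L.
(b) Alkalinity to add: (67 − 37) = 30 mg/L as CaCO₃ × 488,265 L = 14,650 g as CaCO₃.
(b) Equivalents: 14,650 g ÷ 50 g/eq = 293 eq.
(b) NaHCO₃ supplies 1 eq per mole → 293 mol.
(b) Mass: 293 mol × 84 g/mol = 24,610 g.

(a) 17.0 L; (b) 24.6 kg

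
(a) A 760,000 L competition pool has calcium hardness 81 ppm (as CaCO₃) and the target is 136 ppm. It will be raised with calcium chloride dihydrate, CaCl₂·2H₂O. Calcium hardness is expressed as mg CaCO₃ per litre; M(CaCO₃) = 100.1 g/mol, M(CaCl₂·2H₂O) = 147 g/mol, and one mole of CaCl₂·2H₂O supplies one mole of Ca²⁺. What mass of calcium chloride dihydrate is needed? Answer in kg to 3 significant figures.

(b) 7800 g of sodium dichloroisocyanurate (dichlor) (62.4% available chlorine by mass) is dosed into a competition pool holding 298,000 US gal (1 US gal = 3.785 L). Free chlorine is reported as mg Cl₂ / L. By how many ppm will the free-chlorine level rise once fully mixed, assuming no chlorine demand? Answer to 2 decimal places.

(a) Hardness to add: (136 − 81) = 55 mg/L as CaCO₃ × 760,000 L = 41,800 g as CaCO₃.
(a) Moles of Ca²⁺ (1 mol Ca²⁺ ≡ 1 mol CaCO₃): 41,800 / 100.1 g/mol = 417.6 mol.
(a) Mass of CaCl₂·2H₂O: 417.6 × 147 = 61,380 g.

(b) Volume: 298,000 US gal × 3.785 L/gal = 1,127,930 L.
(b) Available chlorine delivered: 7800 g × 0.624 = 4867 g as Cl₂.
(b) Concentration rise: 4867 g / 1,127,930 L = 4.315 mg/L = 4.32 ppm.

(a) 61.4 kg; (b) 4.32 ppm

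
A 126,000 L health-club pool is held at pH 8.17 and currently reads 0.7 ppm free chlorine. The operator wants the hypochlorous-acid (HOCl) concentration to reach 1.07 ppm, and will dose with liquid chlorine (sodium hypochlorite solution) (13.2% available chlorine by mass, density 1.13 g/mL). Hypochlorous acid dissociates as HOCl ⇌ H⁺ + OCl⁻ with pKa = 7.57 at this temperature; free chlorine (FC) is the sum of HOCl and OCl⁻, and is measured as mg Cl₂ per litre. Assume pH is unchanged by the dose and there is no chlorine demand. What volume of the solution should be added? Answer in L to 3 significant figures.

3.91 L

[OCl⁻]/[HOCl] = 10^(pH − pKa) = 10^(8.17 − 7.57) = 3.981; fraction as HOCl = 1/(1 + 3.981) = 0.2008.
Free chlorine required for 1.07 ppm HOCl: 1.07 / 0.2008 = 5.33 ppm.
FC to add: 5.33 − 0.7 = 4.63 mg/L as Cl₂.
Cl₂ equivalent: 4.63 mg/L × 126,000 L = 583.3 g.
Product at 13.2% available Cl: 583.3 / 0.132 = 4419 g.
Volume: 4419 g ÷ 1.13 g/mL = 3911 mL.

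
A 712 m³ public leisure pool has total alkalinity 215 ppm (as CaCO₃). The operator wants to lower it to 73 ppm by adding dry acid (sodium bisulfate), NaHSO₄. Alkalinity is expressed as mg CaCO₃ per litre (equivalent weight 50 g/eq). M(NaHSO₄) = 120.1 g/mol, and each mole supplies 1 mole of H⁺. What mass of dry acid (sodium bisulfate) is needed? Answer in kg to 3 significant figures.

243 kg

Volume: 712 m³ = 712,000 L.
Alkalinity to neutralize: (215 − 73) = 142 mg/L as CaCO₃ × 712,000 L = 101,100 g as CaCO₃.
Equivalents of H⁺ required: 101,100 ÷ 50 g/eq = 2022 eq = 2022 mol NaHSO₄.
Mass of NaHSO₄: 2022 × 120.1 = 242,900 g.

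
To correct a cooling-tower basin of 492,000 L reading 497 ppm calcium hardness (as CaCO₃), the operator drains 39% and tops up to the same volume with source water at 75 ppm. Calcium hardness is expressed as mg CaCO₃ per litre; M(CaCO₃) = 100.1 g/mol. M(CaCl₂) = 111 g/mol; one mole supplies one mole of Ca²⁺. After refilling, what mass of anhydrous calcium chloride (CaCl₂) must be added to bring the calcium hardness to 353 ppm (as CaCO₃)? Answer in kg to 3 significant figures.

11.2 kg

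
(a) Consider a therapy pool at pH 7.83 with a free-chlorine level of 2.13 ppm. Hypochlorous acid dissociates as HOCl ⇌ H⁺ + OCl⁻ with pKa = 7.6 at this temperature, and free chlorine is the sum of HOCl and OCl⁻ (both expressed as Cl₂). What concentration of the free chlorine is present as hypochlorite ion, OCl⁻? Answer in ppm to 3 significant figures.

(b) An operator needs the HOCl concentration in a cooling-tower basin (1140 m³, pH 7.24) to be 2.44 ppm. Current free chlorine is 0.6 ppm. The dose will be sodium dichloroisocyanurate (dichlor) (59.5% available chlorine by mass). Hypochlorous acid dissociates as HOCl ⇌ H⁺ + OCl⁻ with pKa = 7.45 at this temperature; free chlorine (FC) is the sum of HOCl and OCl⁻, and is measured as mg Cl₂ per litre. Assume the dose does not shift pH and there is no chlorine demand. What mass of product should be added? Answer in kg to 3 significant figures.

(a) 1.34 ppm; (b) 6.41 kg

(a) [OCl⁻]/[HOCl] = 10^(pH − pKa) = 10^(7.83 − 7.6) = 10^0.23 = 1.698.
(a) Fraction as HOCl = 1 / (1 + 1.698) = 0.3706.
(a) OCl⁻ = (1 − 0.3706) × 2.13 ppm = 1.341 ppm.

(b) Volume: 1140 m³ = 1,140,000 L.
(b) [OCl⁻]/[HOCl] = 10^(pH − pKa) = 10^(7.24 − 7.45) = 0.6166; fraction as HOCl = 1/(1 + 0.6166) = 0.6186.
(b) Free chlorine required for 2.44 ppm HOCl: 2.44 / 0.6186 = 3.944 ppm.
(b) FC to add: 3.944 − 0.6 = 3.344 mg/L as Cl₂.
(b) Cl₂ equivalent: 3.344 mg/L × 1,140,000 L = 3813 g.
(b) Product at 59.5% available Cl: 3813 / 0.595 = 6408 g.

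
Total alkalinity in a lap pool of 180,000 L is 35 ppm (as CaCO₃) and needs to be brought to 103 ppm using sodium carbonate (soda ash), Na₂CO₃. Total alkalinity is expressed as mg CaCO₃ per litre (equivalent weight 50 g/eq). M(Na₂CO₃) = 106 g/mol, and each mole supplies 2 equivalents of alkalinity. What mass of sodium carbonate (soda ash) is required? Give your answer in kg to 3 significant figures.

Alkalinity to add: (103 − 35) = 68 mg/L as CaCO₃ × 180,000 L = 12,240 g as CaCO₃.
Equivalents: 12,240 g ÷ 50 g/eq = 244.8 eq.
Each mole of Na₂CO₃ supplies 2 eq, so 244.8 / 2 = 122.4 mol.
Mass: 122.4 mol × 106 g/mol = 12,970 g.

13.0 kg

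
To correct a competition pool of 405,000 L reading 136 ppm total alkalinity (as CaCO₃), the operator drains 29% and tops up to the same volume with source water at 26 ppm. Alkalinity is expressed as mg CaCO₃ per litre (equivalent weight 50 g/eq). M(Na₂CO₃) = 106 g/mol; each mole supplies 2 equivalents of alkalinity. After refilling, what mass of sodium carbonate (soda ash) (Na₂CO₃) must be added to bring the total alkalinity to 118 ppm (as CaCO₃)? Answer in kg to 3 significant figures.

5.97 kg

After draining 29% and refilling: 136 × 0.71 + 26 × 0.29 = 104.1 ppm.
Deficit to target: 118 − 104.1 = 13.9 mg/L.
As CaCO₃: 13.9 mg/L × 405,000 L = 5630 g; ÷ 50 g/eq ÷ 2 = 56.3 mol Na₂CO₃.
Mass: 56.3 × 106 = 5967 g.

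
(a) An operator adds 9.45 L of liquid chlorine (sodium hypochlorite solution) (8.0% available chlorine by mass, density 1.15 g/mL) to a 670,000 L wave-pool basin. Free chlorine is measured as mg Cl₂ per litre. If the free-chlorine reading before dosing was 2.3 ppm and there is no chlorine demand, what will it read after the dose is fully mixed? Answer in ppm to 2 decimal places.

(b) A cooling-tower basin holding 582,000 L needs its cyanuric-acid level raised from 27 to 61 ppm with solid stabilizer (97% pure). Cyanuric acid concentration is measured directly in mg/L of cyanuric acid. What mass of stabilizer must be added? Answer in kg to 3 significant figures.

(a) Mass of solution: 9.45 L × 1000 mL/L × 1.15 g/mL = 10,870 g.
(a) Available chlorine delivered: 10,870 g × 0.08 = 869.4 g as Cl₂.
(a) Concentration rise: 869.4 g / 670,000 L = 1.298 mg/L = 1.30 ppm.
(a) Final FC: 2.3 + 1.30 = 3.60 ppm.

(b) CYA to add: (61 − 27) = 34 mg/L × 582,000 L = 19,790 g cyanuric acid.
(b) At 97% purity: 19,790 / 0.97 = 20,400 g product.

(a) 3.60 ppm; (b) 20.4 kg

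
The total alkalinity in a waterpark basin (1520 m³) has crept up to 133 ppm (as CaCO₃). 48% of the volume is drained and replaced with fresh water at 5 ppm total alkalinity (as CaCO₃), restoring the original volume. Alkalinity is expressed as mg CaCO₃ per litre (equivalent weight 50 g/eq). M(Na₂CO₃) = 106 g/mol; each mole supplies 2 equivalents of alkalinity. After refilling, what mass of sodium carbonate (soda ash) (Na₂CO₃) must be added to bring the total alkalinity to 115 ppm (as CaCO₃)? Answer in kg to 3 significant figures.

Volume: 1520 m³ = 1,520,000 L.
After draining 48% and refilling: 133 × 0.52 + 5 × 0.48 = 71.56 ppm.
Deficit to target: 115 − 71.56 = 43.44 mg/L.
As CaCO₃: 43.44 mg/L × 1,520,000 L = 66,030 g; ÷ 50 g/eq ÷ 2 = 660.3 mol Na₂CO₃.
Mass: 660.3 × 106 = 69,990 g.

70.0 kg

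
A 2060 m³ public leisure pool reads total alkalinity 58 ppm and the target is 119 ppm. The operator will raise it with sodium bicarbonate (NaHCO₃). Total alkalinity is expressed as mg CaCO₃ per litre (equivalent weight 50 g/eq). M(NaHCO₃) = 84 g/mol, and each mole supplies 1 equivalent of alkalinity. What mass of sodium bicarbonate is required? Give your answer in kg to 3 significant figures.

211 kg

Volume: 2060 m³ = 2,060,000 L.
Alkalinity to add: (119 − 58) = 61 mg/L as CaCO₃ × 2,060,000 L = 125,700 g as CaCO₃.
Equivalents: 125,700 g ÷ 50 g/eq = 2513 eq.
NaHCO₃ supplies 1 eq per mole → 2513 mol.
Mass: 2513 mol × 84 g/mol = 211,100 g.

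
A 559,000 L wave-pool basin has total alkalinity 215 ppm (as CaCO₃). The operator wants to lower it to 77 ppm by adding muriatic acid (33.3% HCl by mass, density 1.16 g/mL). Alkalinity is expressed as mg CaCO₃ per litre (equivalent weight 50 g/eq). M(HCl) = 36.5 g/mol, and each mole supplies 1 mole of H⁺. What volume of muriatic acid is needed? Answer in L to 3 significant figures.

Alkalinity to neutralize: (215 − 77) = 138 mg/L as CaCO₃ × 559,000 L = 77,140 g as CaCO₃.
Equivalents of H⁺ required: 77,140 ÷ 50 g/eq = 1543 eq = 1543 mol HCl.
Mass of HCl: 1543 × 36.5 = 56,310 g.
Mass of 33.3% solution: 56,310 / 0.333 = 169,100 g.
Volume: 169,100 g ÷ 1.16 g/mL = 145,800 mL.

146 L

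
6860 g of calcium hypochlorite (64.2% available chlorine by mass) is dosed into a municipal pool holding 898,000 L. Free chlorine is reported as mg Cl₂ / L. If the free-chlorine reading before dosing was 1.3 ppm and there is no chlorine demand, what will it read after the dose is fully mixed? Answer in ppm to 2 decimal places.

6.20 ppm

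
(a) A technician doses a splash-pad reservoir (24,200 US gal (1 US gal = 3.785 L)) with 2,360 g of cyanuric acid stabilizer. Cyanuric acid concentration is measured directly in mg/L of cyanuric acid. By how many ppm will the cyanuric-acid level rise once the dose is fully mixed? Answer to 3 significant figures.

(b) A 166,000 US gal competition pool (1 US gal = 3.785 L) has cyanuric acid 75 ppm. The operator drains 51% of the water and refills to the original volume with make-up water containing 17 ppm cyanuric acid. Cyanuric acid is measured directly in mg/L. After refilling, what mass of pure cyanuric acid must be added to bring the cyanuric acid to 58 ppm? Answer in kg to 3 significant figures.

(a) 25.8 ppm; (b) 7.90 kg

(a) Volume: 24,200 US gal × 3.785 L/gal = 91,597 L.
(a) Rise: 2,360 g / 91,597 L × 1000 = 25.77 mg/L.

(b) Volume: 166,000 US gal × 3.785 L/gal = 628,310 L.
(b) After draining 51% and refilling: 75 × 0.49 + 17 × 0.51 = 45.42 ppm.
(b) Deficit to target: 58 − 45.42 = 12.58 mg/L.
(b) Mass: 12.58 mg/L × 628,310 L = 7904 g cyanuric acid.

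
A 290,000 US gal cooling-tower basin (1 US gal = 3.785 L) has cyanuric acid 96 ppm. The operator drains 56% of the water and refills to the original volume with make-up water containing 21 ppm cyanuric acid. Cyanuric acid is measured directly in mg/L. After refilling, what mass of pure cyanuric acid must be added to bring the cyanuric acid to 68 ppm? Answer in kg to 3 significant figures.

15.4 kg

Volume: 290,000 US gal × 3.785 L/gal = 1,097,650 L.
After draining 56% and refilling: 96 × 0.44 + 21 × 0.56 = 54 ppm.
Deficit to target: 68 − 54 = 14 mg/L.
Mass: 14 mg/L × 1,097,650 L = 15,370 g cyanuric acid.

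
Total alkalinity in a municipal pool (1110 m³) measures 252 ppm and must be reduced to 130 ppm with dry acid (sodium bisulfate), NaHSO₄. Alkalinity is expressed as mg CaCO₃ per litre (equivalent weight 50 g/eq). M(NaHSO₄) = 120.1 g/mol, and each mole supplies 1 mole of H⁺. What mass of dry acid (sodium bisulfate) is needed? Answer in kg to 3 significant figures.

Volume: 1110 m³ = 1,110,000 L.
Alkalinity to neutralize: (252 − 130) = 122 mg/L as CaCO₃ × 1,110,000 L = 135,400 g as CaCO₃.
Equivalents of H⁺ required: 135,400 ÷ 50 g/eq = 2708 eq = 2708 mol NaHSO₄.
Mass of NaHSO₄: 2708 × 120.1 = 325,300 g.

325 kg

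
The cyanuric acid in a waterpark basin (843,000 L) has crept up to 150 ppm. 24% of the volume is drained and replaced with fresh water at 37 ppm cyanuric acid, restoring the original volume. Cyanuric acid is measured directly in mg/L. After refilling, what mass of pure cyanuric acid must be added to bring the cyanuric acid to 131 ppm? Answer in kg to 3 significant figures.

6.85 kg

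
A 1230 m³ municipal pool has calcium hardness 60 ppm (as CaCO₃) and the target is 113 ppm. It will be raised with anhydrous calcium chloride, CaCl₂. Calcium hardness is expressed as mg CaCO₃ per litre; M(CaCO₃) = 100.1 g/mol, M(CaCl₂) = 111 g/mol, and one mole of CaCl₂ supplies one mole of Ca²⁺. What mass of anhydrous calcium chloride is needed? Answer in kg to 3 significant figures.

72.3 kg

Volume: 1230 m³ = 1,230,000 L.
Hardness to add: (113 − 60) = 53 mg/L as CaCO₃ × 1,230,000 L = 65,190 g as CaCO₃.
Moles of Ca²⁺ (1 mol Ca²⁺ ≡ 1 mol CaCO₃): 65,190 / 100.1 g/mol = 651.2 mol.
Mass of CaCl₂: 651.2 × 111 = 72,290 g.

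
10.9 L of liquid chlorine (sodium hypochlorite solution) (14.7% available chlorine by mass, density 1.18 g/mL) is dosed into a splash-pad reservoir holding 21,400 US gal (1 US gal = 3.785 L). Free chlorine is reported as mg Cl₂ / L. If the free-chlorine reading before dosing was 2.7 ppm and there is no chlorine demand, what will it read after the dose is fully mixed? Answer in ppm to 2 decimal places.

26.04 ppm

Volume: 21,400 US gal × 3.785 L/gal = 80,999 L.
Mass of solution: 10.9 L × 1000 mL/L × 1.18 g/mL = 12,860 g.
Available chlorine delivered: 12,860 g × 0.147 = 1891 g as Cl₂.
Concentration rise: 1891 g / 80,999 L = 23.34 mg/L = 23.34 ppm.
Final FC: 2.7 + 23.34 = 26.04 ppm.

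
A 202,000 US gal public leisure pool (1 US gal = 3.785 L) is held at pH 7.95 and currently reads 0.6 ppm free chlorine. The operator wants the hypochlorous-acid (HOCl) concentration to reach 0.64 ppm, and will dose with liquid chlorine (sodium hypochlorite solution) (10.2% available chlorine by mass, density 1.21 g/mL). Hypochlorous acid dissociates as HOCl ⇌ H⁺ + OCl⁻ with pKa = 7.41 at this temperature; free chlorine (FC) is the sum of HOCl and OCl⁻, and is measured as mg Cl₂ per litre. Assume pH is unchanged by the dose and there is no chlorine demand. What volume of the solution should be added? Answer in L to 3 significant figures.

14.0 L

Volume: 202,000 US gal × 3.785 L/gal = 764,570 L.
[OCl⁻]/[HOCl] = 10^(pH − pKa) = 10^(7.95 − 7.41) = 3.467; fraction as HOCl = 1/(1 + 3.467) = 0.2238.
Free chlorine required for 0.64 ppm HOCl: 0.64 / 0.2238 = 2.859 ppm.
FC to add: 2.859 − 0.6 = 2.259 mg/L as Cl₂.
Cl₂ equivalent: 2.259 mg/L × 764,570 L = 1727 g.
Product at 10.2% available Cl: 1727 / 0.102 = 16,930 g.
Volume: 16,930 g ÷ 1.21 g/mL = 13,990 mL.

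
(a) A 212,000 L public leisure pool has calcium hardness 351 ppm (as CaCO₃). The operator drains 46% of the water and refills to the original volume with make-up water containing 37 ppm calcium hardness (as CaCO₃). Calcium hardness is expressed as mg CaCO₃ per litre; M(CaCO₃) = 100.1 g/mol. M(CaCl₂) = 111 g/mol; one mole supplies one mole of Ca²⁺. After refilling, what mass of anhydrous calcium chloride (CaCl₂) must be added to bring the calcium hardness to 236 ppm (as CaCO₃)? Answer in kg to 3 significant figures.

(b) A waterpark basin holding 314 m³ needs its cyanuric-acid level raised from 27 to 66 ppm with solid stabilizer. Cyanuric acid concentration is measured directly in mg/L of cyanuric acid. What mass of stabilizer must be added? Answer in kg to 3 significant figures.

(a) 6.92 kg; (b) 12.2 kg

(a) After draining 46% and refilling: 351 × 0.54 + 37 × 0.46 = 206.56 ppm.
(a) Deficit to target: 236 − 206.56 = 29.44 mg/L.
(a) As CaCO₃: 29.44 mg/L × 212,000 L = 6241 g; ÷ 100.1 = 62.35 mol Ca²⁺.
(a) Mass: 62.35 × 111 = 6921 g.

(b) Volume: 314 m³ = 314,000 L.
(b) CYA to add: (66 − 27) = 39 mg/L × 314,000 L = 12,250 g cyanuric acid.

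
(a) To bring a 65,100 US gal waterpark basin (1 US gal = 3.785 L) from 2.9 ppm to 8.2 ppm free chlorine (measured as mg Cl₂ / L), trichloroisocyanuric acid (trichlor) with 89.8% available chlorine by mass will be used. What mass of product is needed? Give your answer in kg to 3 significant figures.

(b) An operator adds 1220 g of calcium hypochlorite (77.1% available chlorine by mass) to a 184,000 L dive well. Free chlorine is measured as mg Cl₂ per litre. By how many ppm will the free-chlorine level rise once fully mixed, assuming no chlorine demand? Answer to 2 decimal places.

(a) 1.45 kg; (b) 5.11 ppm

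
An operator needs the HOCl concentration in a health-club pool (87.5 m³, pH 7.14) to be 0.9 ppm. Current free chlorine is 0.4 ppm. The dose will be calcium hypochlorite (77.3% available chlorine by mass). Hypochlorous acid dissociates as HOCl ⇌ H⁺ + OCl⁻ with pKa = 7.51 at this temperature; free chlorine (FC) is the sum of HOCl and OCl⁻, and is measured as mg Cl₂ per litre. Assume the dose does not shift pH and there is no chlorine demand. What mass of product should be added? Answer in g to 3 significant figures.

100 g

Volume: 87.5 m³ = 87,500 L.
[OCl⁻]/[HOCl] = 10^(pH − pKa) = 10^(7.14 − 7.51) = 0.4266; fraction as HOCl = 1/(1 + 0.4266) = 0.701.
Free chlorine required for 0.9 ppm HOCl: 0.9 / 0.701 = 1.284 ppm.
FC to add: 1.284 − 0.4 = 0.8839 mg/L as Cl₂.
Cl₂ equivalent: 0.8839 mg/L × 87,500 L = 77.34 g.
Product at 77.3% available Cl: 77.34 / 0.773 = 100.1 g.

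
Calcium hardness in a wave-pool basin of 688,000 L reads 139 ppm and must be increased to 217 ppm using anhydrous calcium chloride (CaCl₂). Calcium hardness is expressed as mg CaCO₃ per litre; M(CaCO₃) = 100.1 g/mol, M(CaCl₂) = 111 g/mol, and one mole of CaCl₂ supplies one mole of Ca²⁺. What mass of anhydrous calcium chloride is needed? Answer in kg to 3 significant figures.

Hardness to add: (217 − 139) = 78 mg/L as CaCO₃ × 688,000 L = 53,660 g as CaCO₃.
Moles of Ca²⁺ (1 mol Ca²⁺ ≡ 1 mol CaCO₃): 53,660 / 100.1 g/mol = 536.1 mol.
Mass of CaCl₂: 536.1 × 111 = 59,510 g.

59.5 kg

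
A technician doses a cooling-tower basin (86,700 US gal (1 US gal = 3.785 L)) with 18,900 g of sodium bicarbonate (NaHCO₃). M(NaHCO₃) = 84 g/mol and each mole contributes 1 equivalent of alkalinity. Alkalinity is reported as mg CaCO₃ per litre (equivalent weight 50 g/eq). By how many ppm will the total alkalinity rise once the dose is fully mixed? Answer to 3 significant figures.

Volume: 86,700 US gal × 3.785 L/gal = 328,160 L.
Moles of NaHCO₃: 18,900 g ÷ 84 g/mol = 225 mol → 225 eq of alkalinity.
As CaCO₃: 225 eq × 50 g/eq = 11,250 g.
Rise: 11,250 g / 328,160 L × 1000 = 34.28 mg/L.

34.3 ppm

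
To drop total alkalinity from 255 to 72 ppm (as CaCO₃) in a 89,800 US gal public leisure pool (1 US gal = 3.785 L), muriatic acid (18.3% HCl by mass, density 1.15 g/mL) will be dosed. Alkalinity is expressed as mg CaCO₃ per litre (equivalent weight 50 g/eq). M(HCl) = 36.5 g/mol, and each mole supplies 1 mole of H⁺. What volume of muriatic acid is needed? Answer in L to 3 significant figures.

Volume: 89,800 US gal × 3.785 L/gal = 339,893 L.
Alkalinity to neutralize: (255 − 72) = 183 mg/L as CaCO₃ × 339,893 L = 62,200 g as CaCO₃.
Equivalents of H⁺ required: 62,200 ÷ 50 g/eq = 1244 eq = 1244 mol HCl.
Mass of HCl: 1244 × 36.5 = 45,410 g.
Mass of 18.3% solution: 45,410 / 0.183 = 248,100 g.
Volume: 248,100 g ÷ 1.15 g/mL = 215,800 mL.

216 L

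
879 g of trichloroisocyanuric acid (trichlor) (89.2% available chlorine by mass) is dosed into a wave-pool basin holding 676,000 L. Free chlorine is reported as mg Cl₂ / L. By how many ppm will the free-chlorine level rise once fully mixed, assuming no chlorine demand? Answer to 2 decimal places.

1.16 ppm

Available chlorine delivered: 879 g × 0.892 = 784.1 g as Cl₂.
Concentration rise: 784.1 g / 676,000 L = 1.16 mg/L = 1.16 ppm.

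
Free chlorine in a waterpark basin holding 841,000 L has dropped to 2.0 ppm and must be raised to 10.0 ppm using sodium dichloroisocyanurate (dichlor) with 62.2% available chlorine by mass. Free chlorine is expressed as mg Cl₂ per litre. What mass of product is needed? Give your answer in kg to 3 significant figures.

10.8 kg

Chlorine deficit: 10.0 − 2.0 = 8 ppm = 8 mg/L as Cl₂.
Cl₂ equivalent needed: 8 mg/L × 841,000 L = 6,728,000 mg = 6728 g.
Product at 62.2% available chlorine: 6728 / 0.622 = 10,820 g.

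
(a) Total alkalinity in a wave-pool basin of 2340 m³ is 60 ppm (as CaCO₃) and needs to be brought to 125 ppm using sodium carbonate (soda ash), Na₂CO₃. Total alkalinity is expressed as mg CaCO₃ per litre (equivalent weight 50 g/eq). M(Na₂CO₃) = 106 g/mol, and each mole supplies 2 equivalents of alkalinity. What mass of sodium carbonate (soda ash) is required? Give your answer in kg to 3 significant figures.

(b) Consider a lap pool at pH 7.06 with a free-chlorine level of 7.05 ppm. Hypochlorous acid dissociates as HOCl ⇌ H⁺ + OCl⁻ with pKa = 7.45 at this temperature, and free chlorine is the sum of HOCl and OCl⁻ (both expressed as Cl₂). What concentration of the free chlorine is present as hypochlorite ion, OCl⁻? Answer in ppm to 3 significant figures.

(a) 161 kg; (b) 2.04 ppm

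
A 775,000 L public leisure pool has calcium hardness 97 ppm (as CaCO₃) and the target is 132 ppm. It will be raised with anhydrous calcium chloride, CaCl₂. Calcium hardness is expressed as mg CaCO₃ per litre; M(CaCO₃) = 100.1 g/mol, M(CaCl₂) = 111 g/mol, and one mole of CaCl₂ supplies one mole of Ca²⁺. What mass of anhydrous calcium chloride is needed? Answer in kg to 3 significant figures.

30.1 kg

Hardness to add: (132 − 97) = 35 mg/L as CaCO₃ × 775,000 L = 27,120 g as CaCO₃.
Moles of Ca²⁺ (1 mol Ca²⁺ ≡ 1 mol CaCO₃): 27,120 / 100.1 g/mol = 271 mol.
Mass of CaCl₂: 271 × 111 = 30,080 g.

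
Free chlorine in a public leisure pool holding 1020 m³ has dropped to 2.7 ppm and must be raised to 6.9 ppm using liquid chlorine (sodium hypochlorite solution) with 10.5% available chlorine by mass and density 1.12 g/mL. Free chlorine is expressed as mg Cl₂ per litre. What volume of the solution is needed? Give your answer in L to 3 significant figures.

Volume: 1020 m³ = 1,020,000 L.
Chlorine deficit: 6.9 − 2.7 = 4.2 ppm = 4.2 mg/L as Cl₂.
Cl₂ equivalent needed: 4.2 mg/L × 1,020,000 L = 4,284,000 mg = 4284 g.
Product at 10.5% available chlorine: 4284 / 0.105 = 40,800 g.
Volume at density 1.12 g/mL: 40,800 g ÷ 1.12 g/mL = 36,430 mL.

36.4 L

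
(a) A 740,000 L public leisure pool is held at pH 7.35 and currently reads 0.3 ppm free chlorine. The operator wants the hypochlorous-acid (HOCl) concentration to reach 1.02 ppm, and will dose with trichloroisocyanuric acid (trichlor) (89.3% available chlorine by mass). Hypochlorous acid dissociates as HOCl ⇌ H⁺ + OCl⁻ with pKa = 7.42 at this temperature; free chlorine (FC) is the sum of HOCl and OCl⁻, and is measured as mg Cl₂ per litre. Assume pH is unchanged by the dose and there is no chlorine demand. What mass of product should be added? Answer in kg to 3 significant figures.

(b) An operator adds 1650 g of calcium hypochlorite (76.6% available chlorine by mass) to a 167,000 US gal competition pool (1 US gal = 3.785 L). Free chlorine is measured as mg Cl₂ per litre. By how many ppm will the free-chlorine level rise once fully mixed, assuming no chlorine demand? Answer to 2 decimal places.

(a) 1.32 kg; (b) 2.00 ppm

(a) [OCl⁻]/[HOCl] = 10^(pH − pKa) = 10^(7.35 − 7.42) = 0.8511; fraction as HOCl = 1/(1 + 0.8511) = 0.5402.
(a) Free chlorine required for 1.02 ppm HOCl: 1.02 / 0.5402 = 1.888 ppm.
(a) FC to add: 1.888 − 0.3 = 1.588 mg/L as Cl₂.
(a) Cl₂ equivalent: 1.588 mg/L × 740,000 L = 1175 g.
(a) Product at 89.3% available Cl: 1175 / 0.893 = 1316 g.

(b) Volume: 167,000 US gal × 3.785 L/gal = 632,095 L.
(b) Available chlorine delivered: 1650 g × 0.766 = 1264 g as Cl₂.
(b) Concentration rise: 1264 g / 632,095 L = 2 mg/L = 2.00 ppm.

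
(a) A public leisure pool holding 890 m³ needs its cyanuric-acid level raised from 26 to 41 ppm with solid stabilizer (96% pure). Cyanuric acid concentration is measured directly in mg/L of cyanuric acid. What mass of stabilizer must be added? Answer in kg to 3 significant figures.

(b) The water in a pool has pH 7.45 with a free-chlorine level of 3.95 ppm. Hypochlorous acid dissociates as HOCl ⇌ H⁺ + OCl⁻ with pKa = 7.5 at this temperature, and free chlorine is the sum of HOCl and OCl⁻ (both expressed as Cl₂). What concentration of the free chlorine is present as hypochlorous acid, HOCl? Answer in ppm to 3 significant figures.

(a) Volume: 890 m³ = 890,000 L.
(a) CYA to add: (41 − 26) = 15 mg/L × 890,000 L = 13,350 g cyanuric acid.
(a) At 96% purity: 13,350 / 0.96 = 13,910 g product.

(b) [OCl⁻]/[HOCl] = 10^(pH − pKa) = 10^(7.45 − 7.5) = 10^-0.05 = 0.8913.
(b) Fraction as HOCl = 1 / (1 + 0.8913) = 0.5288.
(b) HOCl = 0.5288 × 3.95 ppm = 2.089 ppm.

(a) 13.9 kg; (b) 2.09 ppm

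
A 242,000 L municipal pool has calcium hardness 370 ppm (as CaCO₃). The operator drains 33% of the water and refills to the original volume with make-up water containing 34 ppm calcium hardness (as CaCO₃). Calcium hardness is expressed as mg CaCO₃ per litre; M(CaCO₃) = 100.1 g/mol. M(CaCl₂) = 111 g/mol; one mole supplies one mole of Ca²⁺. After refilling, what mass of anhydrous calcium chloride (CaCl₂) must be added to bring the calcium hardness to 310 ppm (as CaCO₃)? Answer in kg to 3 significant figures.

13.7 kg

After draining 33% and refilling: 370 × 0.67 + 34 × 0.33 = 259.12 ppm.
Deficit to target: 310 − 259.12 = 50.88 mg/L.
As CaCO₃: 50.88 mg/L × 242,000 L = 12,310 g; ÷ 100.1 = 123 mol Ca²⁺.
Mass: 123 × 111 = 13,650 g.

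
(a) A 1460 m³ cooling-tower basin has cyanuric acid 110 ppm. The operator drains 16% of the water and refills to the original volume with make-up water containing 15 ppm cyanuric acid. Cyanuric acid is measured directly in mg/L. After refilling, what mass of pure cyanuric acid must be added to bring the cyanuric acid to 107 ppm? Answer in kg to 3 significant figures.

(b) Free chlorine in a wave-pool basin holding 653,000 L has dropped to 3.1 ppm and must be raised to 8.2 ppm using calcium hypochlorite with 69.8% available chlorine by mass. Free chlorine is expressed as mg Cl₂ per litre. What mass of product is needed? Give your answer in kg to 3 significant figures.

(a) 17.8 kg; (b) 4.77 kg

(a) Volume: 1460 m³ = 1,460,000 L.
(a) After draining 16% and refilling: 110 × 0.84 + 15 × 0.16 = 94.8 ppm.
(a) Deficit to target: 107 − 94.8 = 12.2 mg/L.
(a) Mass: 12.2 mg/L × 1,460,000 L = 17,810 g cyanuric acid.

(b) Chlorine deficit: 8.2 − 3.1 = 5.1 ppm = 5.1 mg/L as Cl₂.
(b) Cl₂ equivalent needed: 5.1 mg/L × 653,000 L = 3,330,000 mg = 3330 g.
(b) Product at 69.8% available chlorine: 3330 / 0.698 = 4771 g.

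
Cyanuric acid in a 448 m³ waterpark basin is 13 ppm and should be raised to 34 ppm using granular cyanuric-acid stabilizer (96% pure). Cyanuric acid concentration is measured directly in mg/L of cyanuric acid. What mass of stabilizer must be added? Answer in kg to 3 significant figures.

9.80 kg

Volume: 448 m³ = 448,000 L.
CYA to add: (34 − 13) = 21 mg/L × 448,000 L = 9408 g cyanuric acid.
At 96% purity: 9408 / 0.96 = 9800 g product.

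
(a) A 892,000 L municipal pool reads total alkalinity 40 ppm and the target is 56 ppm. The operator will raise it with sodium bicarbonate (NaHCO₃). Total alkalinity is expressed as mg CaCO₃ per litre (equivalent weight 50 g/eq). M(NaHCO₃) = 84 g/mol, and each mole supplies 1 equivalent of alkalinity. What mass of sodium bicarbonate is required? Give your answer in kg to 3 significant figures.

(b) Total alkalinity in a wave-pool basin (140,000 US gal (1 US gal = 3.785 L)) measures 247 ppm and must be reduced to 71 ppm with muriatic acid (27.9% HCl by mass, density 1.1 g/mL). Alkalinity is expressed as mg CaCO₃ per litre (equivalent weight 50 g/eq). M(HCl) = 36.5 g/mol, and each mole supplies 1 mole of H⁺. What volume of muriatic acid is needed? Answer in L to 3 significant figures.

(a) Alkalinity to add: (56 − 40) = 16 mg/L as CaCO₃ × 892,000 L = 14,270 g as CaCO₃.
(a) Equivalents: 14,270 g ÷ 50 g/eq = 285.4 eq.
(a) NaHCO₃ supplies 1 eq per mole → 285.4 mol.
(a) Mass: 285.4 mol × 84 g/mol = 23,980 g.

(b) Volume: 140,000 US gal × 3.785 L/gal = 529,900 L.
(b) Alkalinity to neutralize: (247 − 71) = 176 mg/L as CaCO₃ × 529,900 L = 93,260 g as CaCO₃.
(b) Equivalents of H⁺ required: 93,260 ÷ 50 g/eq = 1865 eq = 1865 mol HCl.
(b) Mass of HCl: 1865 × 36.5 = 68,080 g.
(b) Mass of 27.9% solution: 68,080 / 0.279 = 244,000 g.
(b) Volume: 244,000 g ÷ 1.1 g/mL = 221,800 mL.

(a) 24.0 kg; (b) 222 L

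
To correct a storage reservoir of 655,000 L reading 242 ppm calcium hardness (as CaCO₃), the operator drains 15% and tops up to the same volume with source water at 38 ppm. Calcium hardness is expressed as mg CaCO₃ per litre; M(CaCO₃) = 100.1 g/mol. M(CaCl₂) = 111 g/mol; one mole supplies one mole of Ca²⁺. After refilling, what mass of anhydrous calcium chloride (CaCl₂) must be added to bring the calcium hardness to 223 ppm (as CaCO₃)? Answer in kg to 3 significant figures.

8.43 kg

After draining 15% and refilling: 242 × 0.85 + 38 × 0.15 = 211.4 ppm.
Deficit to target: 223 − 211.4 = 11.6 mg/L.
As CaCO₃: 11.6 mg/L × 655,000 L = 7598 g; ÷ 100.1 = 75.9 mol Ca²⁺.
Mass: 75.9 × 111 = 8425 g.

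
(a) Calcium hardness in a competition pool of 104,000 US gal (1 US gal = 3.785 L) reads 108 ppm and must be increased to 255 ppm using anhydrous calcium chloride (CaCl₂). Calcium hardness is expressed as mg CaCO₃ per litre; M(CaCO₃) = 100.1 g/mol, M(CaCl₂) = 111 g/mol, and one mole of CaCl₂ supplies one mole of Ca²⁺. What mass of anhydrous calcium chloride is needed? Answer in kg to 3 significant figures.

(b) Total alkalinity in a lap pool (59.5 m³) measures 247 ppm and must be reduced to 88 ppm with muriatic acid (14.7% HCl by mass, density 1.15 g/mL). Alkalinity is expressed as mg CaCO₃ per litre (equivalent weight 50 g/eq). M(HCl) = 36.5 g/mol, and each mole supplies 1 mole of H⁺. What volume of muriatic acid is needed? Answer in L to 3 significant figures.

(a) Volume: 104,000 US gal × 3.785 L/gal = 393,640 L.
(a) Hardness to add: (255 − 108) = 147 mg/L as CaCO₃ × 393,640 L = 57,870 g as CaCO₃.
(a) Moles of Ca²⁺ (1 mol Ca²⁺ ≡ 1 mol CaCO₃): 57,870 / 100.1 g/mol = 578.1 mol.
(a) Mass of CaCl₂: 578.1 × 111 = 64,170 g.

(b) Volume: 59.5 m³ = 59,500 L.
(b) Alkalinity to neutralize: (247 − 88) = 159 mg/L as CaCO₃ × 59,500 L = 9460 g as CaCO₃.
(b) Equivalents of H⁺ required: 9460 ÷ 50 g/eq = 189.2 eq = 189.2 mol HCl.
(b) Mass of HCl: 189.2 × 36.5 = 6906 g.
(b) Mass of 14.7% solution: 6906 / 0.147 = 46,980 g.
(b) Volume: 46,980 g ÷ 1.15 g/mL = 40,850 mL.

(a) 64.2 kg; (b) 40.9 L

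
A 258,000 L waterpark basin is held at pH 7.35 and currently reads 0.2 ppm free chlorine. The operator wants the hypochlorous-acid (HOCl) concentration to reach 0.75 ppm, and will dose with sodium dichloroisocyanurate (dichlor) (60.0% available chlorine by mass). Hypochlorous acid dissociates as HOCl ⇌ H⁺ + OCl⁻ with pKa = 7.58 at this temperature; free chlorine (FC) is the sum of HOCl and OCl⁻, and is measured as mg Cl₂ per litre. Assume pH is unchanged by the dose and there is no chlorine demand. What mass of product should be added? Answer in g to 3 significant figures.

[OCl⁻]/[HOCl] = 10^(pH − pKa) = 10^(7.35 − 7.58) = 0.5888; fraction as HOCl = 1/(1 + 0.5888) = 0.6294.
Free chlorine required for 0.75 ppm HOCl: 0.75 / 0.6294 = 1.192 ppm.
FC to add: 1.192 − 0.2 = 0.9916 mg/L as Cl₂.
Cl₂ equivalent: 0.9916 mg/L × 258,000 L = 255.8 g.
Product at 60.0% available Cl: 255.8 / 0.6 = 426.4 g.

426 g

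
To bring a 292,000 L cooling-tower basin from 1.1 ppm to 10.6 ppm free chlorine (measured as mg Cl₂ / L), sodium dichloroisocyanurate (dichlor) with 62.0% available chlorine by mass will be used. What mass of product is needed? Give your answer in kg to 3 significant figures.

Chlorine deficit: 10.6 − 1.1 = 9.5 ppm = 9.5 mg/L as Cl₂.
Cl₂ equivalent needed: 9.5 mg/L × 292,000 L = 2,774,000 mg = 2774 g.
Product at 62.0% available chlorine: 2774 / 0.62 = 4474 g.

4.47 kg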